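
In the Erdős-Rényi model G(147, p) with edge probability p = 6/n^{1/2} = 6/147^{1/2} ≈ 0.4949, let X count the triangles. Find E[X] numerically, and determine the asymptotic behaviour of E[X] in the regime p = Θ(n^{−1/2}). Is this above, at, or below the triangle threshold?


Number of potential triangles: C(147, 3) = 518665.
Each occurs with probability p³ ≈ (0.4949)³ ≈ 1.211931e-01.
By linearity: E[X] = C(147, 3)·p³ ≈ 518665 · 1.211931e-01 ≈ 62858.5982.
Since α = 1/2 < 1, p = c/n^{1/2} ≫ 1/n is above the triangle threshold p ~ 1/n. Asymptotically E[X] ~ (c³/6)·n^{3(1−α)} = (6³/6)·n^{1.5} → ∞; triangles are abundant w.h.p.

E[X] ≈ 62858.5982; in regime p = Θ(1/n^{1/2}) E[X] diverges (above the triangle threshold p ~ 1/n).


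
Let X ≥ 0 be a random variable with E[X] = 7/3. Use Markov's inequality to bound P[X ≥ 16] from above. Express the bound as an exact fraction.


μ = E[X] = 7/3, a = 16.
Markov: P[X ≥ 16] ≤ μ/a = (7/3)/16 = 7/48.
Numerically: ≈ 0.1458.
(Since a = 16 > μ = 2.3333, the bound 7/48 is < 1 and informative.)

P[X ≥ 16] ≤ 7/48 ≈ 0.1458.


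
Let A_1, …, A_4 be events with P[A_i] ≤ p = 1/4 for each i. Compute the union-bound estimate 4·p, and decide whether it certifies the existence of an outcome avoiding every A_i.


Union bound: P[∪_{i=1}^{4} A_i] ≤ Σ_i P[A_i] ≤ 4·p = 4·(1/4) = 1.
Numerically: 1 ≈ 1.0000.
Is 1 < 1? NO.
Since the bound 1 is ≥ 1, the union bound is uninformative here; it does NOT by itself certify existence.

4·p = 1 ≈ 1.0000; existence NOT certified by the union bound.


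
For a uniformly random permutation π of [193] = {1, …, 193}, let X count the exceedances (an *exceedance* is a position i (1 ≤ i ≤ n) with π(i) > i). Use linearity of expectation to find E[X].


Write X = Σ_{i=1}^{193} X_i, where X_i = 1_{π(i) > i}.
For each fixed i, π(i) is uniform over {1, …, 193} (marginal of a uniform permutation), so P[π(i) > i] = (n − i)/n. Summing: Σ_{i=1}^{193} (n − i)/n = (0 + 1 + … + 192)/193 = 193(193 − 1)/(2·193) = (193 − 1)/2.
Hence E[X] = Σ_{i=1}^{193} (193 − i)/193 = 96 ≈ 96.000.

E[X] = 96 = 96.000.


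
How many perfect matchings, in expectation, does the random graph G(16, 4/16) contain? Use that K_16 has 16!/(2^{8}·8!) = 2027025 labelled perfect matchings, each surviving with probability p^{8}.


K_16 has 16!/(2^{8}·8!) = 2027025 labelled perfect matchings.
For each such perfect matching H, let X_H = 1 if all 8 edges of H are present in G. Then P[X_H = 1] = p^{8} = (1/4)^{8} = 1/65536.
By linearity of expectation: E[X] = Σ_H E[X_H] = 2027025 · p^{8} = 2027025 · 1/65536 = 2027025/65536.
Numerically: E[X] ≈ 30.9299.

E[X] = 2027025 · (1/4)^{8} = 2027025/65536 ≈ 30.9299.


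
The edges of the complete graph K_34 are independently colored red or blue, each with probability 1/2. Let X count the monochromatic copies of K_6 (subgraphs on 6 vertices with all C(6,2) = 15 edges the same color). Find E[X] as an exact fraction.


Let X = Σ_S X_S over the C(34, 6) = 1344904 subsets S of size 6, where X_S = 1 if the K_6 on S is monochromatic.
For a fixed S, the K_6 on S has C(6, 2) = 15 edges. P[all 15 edges red] = (1/2)^15, and likewise for blue, so P[monochromatic] = 2·(1/2)^15 = 2^{1 − 15} = 1/16384.
By linearity: E[X] = C(34, 6) · 2^{1 − 15} = 1344904 · 1/16384 = 168113/2048.
Numerically: E[X] ≈ 82.086.

E[X] = C(34,6)·2^(1−C(6,2)) = 168113/2048 ≈ 82.086.


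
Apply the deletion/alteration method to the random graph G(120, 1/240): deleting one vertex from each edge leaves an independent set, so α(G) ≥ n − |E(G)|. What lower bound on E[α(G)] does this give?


E[|E(G)|] = C(120, 2)·p = 7140 · (1/240) = 119/4.
E[α(G)] ≥ n − E[|E(G)|] = 120 − 119/4 = 361/4.
Numerically: ≈ 90.25000.
(This is only a lower bound; the true E[α(G)] may be larger.)

E[α(G)] ≥ 361/4 ≈ 90.25000.


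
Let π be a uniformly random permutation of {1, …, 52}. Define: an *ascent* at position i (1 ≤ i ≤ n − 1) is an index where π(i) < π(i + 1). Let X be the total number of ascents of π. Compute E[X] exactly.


Write X = Σ X_I over i = 1, …, 51, with X_I the indicator of one ascent.
There are 51 indicators.
For each fixed i, the pair (π(i), π(i+1)) is a uniformly random ordered pair of distinct values from {1, …, 52}; by symmetry P[π(i) < π(i+1)] = 1/2.
By linearity: E[X] = 51 · (1/2) = (52 − 1) · (1/2) = 51/2 ≈ 25.500000.

E[X] = 51/2 = 25.500000.


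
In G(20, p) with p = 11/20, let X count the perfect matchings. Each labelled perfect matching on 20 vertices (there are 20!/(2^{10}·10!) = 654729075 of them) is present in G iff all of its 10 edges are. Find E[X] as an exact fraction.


K_20 has 20!/(2^{10}·10!) = 654729075 labelled perfect matchings.
For each such perfect matching H, let X_H = 1 if all 10 edges of H are present in G. Then P[X_H = 1] = p^{10} = (11/20)^{10} = 25937424601/10240000000000.
Summing the indicators: E[X] = Σ_H E[X_H] = 654729075 · p^{10} = 654729075 · 25937424601/10240000000000 = 679279440675798963/409600000000.
Numerically: E[X] ≈ 1.658e+06.

E[X] = 654729075 · (11/20)^{10} = 679279440675798963/409600000000 ≈ 1.658e+06.


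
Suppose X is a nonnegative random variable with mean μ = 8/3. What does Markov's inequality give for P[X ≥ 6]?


μ = E[X] = 8/3, a = 6.
Markov: P[X ≥ 6] ≤ μ/a = (8/3)/6 = 4/9.
Numerically: ≈ 0.444.
(Since a = 6 > μ = 2.667, the bound 4/9 is < 1 and informative.)

P[X ≥ 6] ≤ 4/9 ≈ 0.444.


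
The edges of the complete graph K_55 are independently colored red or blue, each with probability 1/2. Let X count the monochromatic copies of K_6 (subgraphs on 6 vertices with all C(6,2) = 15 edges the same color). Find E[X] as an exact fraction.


Let X = Σ_S X_S over the C(55, 6) = 28989675 subsets S of size 6, where X_S = 1 if the K_6 on S is monochromatic.
For a fixed S, the K_6 on S has C(6, 2) = 15 edges. P[all 15 edges red] = (1/2)^15, and likewise for blue, so P[monochromatic] = 2·(1/2)^15 = 2^{1 − 15} = 1/16384.
By linearity: E[X] = C(55, 6) · 2^{1 − 15} = 28989675 · 1/16384 = 28989675/16384.
Numerically: E[X] ≈ 1769.3893.

E[X] = C(55,6)·2^(1−C(6,2)) = 28989675/16384 ≈ 1769.3893.


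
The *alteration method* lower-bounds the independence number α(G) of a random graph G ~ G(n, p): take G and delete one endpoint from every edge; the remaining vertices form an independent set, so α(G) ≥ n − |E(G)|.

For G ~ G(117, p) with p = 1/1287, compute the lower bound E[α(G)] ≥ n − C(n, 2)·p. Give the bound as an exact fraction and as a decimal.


E[|E(G)|] = C(117, 2)·p = 6786 · (1/1287) = 58/11.
E[α(G)] ≥ n − E[|E(G)|] = 117 − 58/11 = 1229/11.
Numerically: ≈ 111.72727.
(This is only a lower bound; the true E[α(G)] may be larger.)

E[α(G)] ≥ 1229/11 ≈ 111.72727.


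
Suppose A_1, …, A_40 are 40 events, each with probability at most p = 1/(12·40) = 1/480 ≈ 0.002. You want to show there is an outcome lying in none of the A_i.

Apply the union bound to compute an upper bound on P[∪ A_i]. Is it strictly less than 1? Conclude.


Union bound: P[∪_{i=1}^{40} A_i] ≤ Σ_i P[A_i] ≤ 40·p = 40·(1/480) = 1/12.
Numerically: 1/12 ≈ 0.083.
Is 1/12 < 1? YES.
Since P[∪ A_i] ≤ 1/12 < 1, the complement has P[∩ A_i^c] ≥ 1 − 1/12 = 11/12 > 0, so some outcome avoids every A_i.

40·p = 1/12 ≈ 0.083; existence CERTIFIED by the union bound.


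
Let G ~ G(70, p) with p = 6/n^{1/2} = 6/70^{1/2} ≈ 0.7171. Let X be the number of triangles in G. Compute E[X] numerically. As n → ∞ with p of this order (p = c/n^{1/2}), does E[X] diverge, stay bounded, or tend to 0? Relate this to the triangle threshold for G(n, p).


Number of potential triangles: C(70, 3) = 54740.
Each occurs with probability p³ ≈ (0.7171)³ ≈ 3.688134e-01.
By linearity: E[X] = C(70, 3)·p³ ≈ 54740 · 3.688134e-01 ≈ 20188.8455.
Since α = 1/2 < 1, p = c/n^{1/2} ≫ 1/n is above the triangle threshold p ~ 1/n. Asymptotically E[X] ~ (c³/6)·n^{3(1−α)} = (6³/6)·n^{1.5} → ∞; triangles are abundant w.h.p.

E[X] ≈ 20188.8455; in regime p = Θ(1/n^{1/2}) E[X] diverges (above the triangle threshold p ~ 1/n).


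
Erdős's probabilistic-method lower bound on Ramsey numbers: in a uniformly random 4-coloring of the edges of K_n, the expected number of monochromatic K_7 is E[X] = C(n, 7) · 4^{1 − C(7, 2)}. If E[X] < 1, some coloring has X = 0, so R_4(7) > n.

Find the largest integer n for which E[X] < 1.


We need C(n, 7) · 4^{1 − 21} < 1, i.e. C(n, 7) < 4^{21 − 1} = 1099511627776.
Check values of n near the boundary:
  n = 175: C(175, 7) = 883208107275; 883208107275 < 1099511627776? YES
  n = 176: C(176, 7) = 919790691600; 919790691600 < 1099511627776? YES
  n = 177: C(177, 7) = 957664425960; 957664425960 < 1099511627776? YES
  n = 178: C(178, 7) = 996867063280; 996867063280 < 1099511627776? YES
  n = 179: C(179, 7) = 1037437234460; 1037437234460 < 1099511627776? YES
  n = 180: C(180, 7) = 1079414463600; 1079414463600 < 1099511627776? YES
  n = 181: C(181, 7) = 1122839183400; 1122839183400 < 1099511627776? NO
The largest n with C(n, 7) < 1099511627776 is n = 180 (where E[X] = 67463403975/68719476736 ≈ 0.981722). Hence R_4(7) > 180, i.e. R_4(7) ≥ 181.

Largest n = 180; hence R_4(7) > 180.


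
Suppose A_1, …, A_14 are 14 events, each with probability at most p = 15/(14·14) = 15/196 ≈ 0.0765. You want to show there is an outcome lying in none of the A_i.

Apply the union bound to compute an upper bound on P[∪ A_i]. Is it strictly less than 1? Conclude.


Union bound: P[∪_{i=1}^{14} A_i] ≤ Σ_i P[A_i] ≤ 14·p = 14·(15/196) = 15/14.
Numerically: 15/14 ≈ 1.0714.
Is 15/14 < 1? NO.
Since the bound 15/14 is ≥ 1, the union bound is uninformative here; it does NOT by itself certify existence.

14·p = 15/14 ≈ 1.0714; existence NOT certified by the union bound.


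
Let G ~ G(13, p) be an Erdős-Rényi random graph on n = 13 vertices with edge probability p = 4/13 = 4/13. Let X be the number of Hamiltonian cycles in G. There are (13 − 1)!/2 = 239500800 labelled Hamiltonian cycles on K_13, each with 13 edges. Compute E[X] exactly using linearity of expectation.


K_13 has (13 − 1)!/2 = 239500800 labelled Hamiltonian cycles.
For each such Hamiltonian cycle H, let X_H = 1 if all 13 edges of H are present in G. Then P[X_H = 1] = p^{13} = (4/13)^{13} = 67108864/302875106592253.
By linearity of expectation: E[X] = Σ_H E[X_H] = 239500800 · p^{13} = 239500800 · 67108864/302875106592253 = 16072626615091200/302875106592253.
Numerically: E[X] ≈ 53.07.

E[X] = 239500800 · (4/13)^{13} = 16072626615091200/302875106592253 ≈ 53.07.


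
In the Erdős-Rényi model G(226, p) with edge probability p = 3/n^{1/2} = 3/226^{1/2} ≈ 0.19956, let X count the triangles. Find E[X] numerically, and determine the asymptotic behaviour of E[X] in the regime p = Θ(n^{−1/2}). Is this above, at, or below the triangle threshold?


Number of potential triangles: C(226, 3) = 1898400.
Each occurs with probability p³ ≈ (0.19956)³ ≈ 7.9469614e-03.
By linearity: E[X] = C(226, 3)·p³ ≈ 1898400 · 7.9469614e-03 ≈ 15086.51159.
Since α = 1/2 < 1, p = c/n^{1/2} ≫ 1/n is above the triangle threshold p ~ 1/n. Asymptotically E[X] ~ (c³/6)·n^{3(1−α)} = (3³/6)·n^{1.5} → ∞; triangles are abundant w.h.p.

E[X] ≈ 15086.51159; in regime p = Θ(1/n^{1/2}) E[X] diverges (above the triangle threshold p ~ 1/n).


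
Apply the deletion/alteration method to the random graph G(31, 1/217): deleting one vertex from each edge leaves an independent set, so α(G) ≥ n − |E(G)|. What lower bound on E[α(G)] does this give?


E[|E(G)|] = C(31, 2)·p = 465 · (1/217) = 15/7.
E[α(G)] ≥ n − E[|E(G)|] = 31 − 15/7 = 202/7.
Numerically: ≈ 28.8571.
(This is only a lower bound; the true E[α(G)] may be larger.)

E[α(G)] ≥ 202/7 ≈ 28.8571.


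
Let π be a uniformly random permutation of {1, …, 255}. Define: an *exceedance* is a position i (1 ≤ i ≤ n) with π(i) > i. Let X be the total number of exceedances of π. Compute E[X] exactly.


Write X = Σ_{i=1}^{255} X_i, where X_i = 1_{π(i) > i}.
For each fixed i, π(i) is uniform over {1, …, 255} (marginal of a uniform permutation), so P[π(i) > i] = (n − i)/n. Summing: Σ_{i=1}^{255} (n − i)/n = (0 + 1 + … + 254)/255 = 255(255 − 1)/(2·255) = (255 − 1)/2.
Hence E[X] = Σ_{i=1}^{255} (255 − i)/255 = 127 ≈ 127.000000.

E[X] = 127 = 127.000000.


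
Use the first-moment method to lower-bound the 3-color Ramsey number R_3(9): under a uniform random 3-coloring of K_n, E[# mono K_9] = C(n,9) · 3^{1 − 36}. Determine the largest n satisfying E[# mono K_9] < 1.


We need C(n, 9) · 3^{1 − 36} < 1, i.e. C(n, 9) < 3^{36 − 1} = 50031545098999707.
Check values of n near the boundary:
  n = 296: C(296, 9) = 42513789098994080; 42513789098994080 < 50031545098999707? YES
  n = 297: C(297, 9) = 43842345008337645; 43842345008337645 < 50031545098999707? YES
  n = 298: C(298, 9) = 45207677551849890; 45207677551849890 < 50031545098999707? YES
  n = 299: C(299, 9) = 46610674441390059; 46610674441390059 < 50031545098999707? YES
  n = 300: C(300, 9) = 48052241692154700; 48052241692154700 < 50031545098999707? YES
  n = 301: C(301, 9) = 49533303936090975; 49533303936090975 < 50031545098999707? YES
  n = 302: C(302, 9) = 51054804739588650; 51054804739588650 < 50031545098999707? NO
  n = 303: C(303, 9) = 52617706925494425; 52617706925494425 < 50031545098999707? NO
  n = 304: C(304, 9) = 54222992899492560; 54222992899492560 < 50031545098999707? NO
The largest n with C(n, 9) < 50031545098999707 is n = 301 (where E[X] = 16511101312030325/16677181699666569 ≈ 0.9900). Hence R_3(9) > 301, i.e. R_3(9) ≥ 302.

Largest n = 301; hence R_3(9) > 301.


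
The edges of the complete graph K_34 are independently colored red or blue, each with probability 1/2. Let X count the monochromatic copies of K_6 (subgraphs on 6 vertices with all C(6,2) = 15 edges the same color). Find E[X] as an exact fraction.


Let X = Σ_S X_S over the C(34, 6) = 1344904 subsets S of size 6, where X_S = 1 if the K_6 on S is monochromatic.
For a fixed S, the K_6 on S has C(6, 2) = 15 edges. P[all 15 edges red] = (1/2)^15, and likewise for blue, so P[monochromatic] = 2·(1/2)^15 = 2^{1 − 15} = 1/16384.
Summing: E[X] = C(34, 6) · 2^{1 − 15} = 1344904 · 1/16384 = 168113/2048.
Numerically: E[X] ≈ 82.086426.

E[X] = C(34,6)·2^(1−C(6,2)) = 168113/2048 ≈ 82.086426.


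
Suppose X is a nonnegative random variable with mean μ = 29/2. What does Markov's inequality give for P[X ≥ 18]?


μ = E[X] = 29/2, a = 18.
Markov: P[X ≥ 18] ≤ μ/a = (29/2)/18 = 29/36.
Numerically: ≈ 0.80556.
(Since a = 18 > μ = 14.50000, the bound 29/36 is < 1 and informative.)

P[X ≥ 18] ≤ 29/36 ≈ 0.80556.


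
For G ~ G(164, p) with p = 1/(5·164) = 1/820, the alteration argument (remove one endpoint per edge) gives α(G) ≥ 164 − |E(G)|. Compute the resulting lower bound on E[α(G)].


E[|E(G)|] = C(164, 2)·p = 13366 · (1/820) = 163/10.
E[α(G)] ≥ n − E[|E(G)|] = 164 − 163/10 = 1477/10.
Numerically: ≈ 147.700.
(This is only a lower bound; the true E[α(G)] may be larger.)

E[α(G)] ≥ 1477/10 ≈ 147.700.


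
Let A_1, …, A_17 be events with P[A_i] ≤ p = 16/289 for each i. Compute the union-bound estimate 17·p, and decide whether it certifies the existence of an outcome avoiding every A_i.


Union bound: P[∪_{i=1}^{17} A_i] ≤ Σ_i P[A_i] ≤ 17·p = 17·(16/289) = 16/17.
Numerically: 16/17 ≈ 0.9412.
Is 16/17 < 1? YES.
Since P[∪ A_i] ≤ 16/17 < 1, the complement has P[∩ A_i^c] ≥ 1 − 16/17 = 1/17 > 0, so some outcome avoids every A_i.

17·p = 16/17 ≈ 0.9412; existence CERTIFIED by the union bound.


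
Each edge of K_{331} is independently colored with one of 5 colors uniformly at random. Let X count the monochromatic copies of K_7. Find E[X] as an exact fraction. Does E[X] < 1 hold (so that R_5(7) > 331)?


E[X] = C(331, 7) · 5^{1 − 21} = 81027017349850 · 5^{−20} = 81027017349850/95367431640625.
As a reduced fraction: E[X] = 3241080693994/3814697265625 ≈ 0.850.
Is E[X] < 1? YES.
Since E[X] < 1, there exists a 5-coloring of K_{331} with no monochromatic K_7; hence R_5(7) > 331.

E[X] = 3241080693994/3814697265625 ≈ 0.850; E[X] < 1, so R_5(7) > 331.


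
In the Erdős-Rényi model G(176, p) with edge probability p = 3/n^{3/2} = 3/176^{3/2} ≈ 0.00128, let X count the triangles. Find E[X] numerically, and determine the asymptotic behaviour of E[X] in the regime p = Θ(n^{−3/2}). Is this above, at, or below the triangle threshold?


Number of potential triangles: C(176, 3) = 893200.
Each occurs with probability p³ ≈ (0.00128)³ ≈ 2.12108e-09.
By linearity: E[X] = C(176, 3)·p³ ≈ 893200 · 2.12108e-09 ≈ 0.002.
Since α = 3/2 > 1, p = c/n^{3/2} = o(1/n) is below the triangle threshold p ~ 1/n. Asymptotically E[X] ~ (c³/6)·n^{3(1−α)} = (3³/6)·n^{-1.5} → 0, so by Markov's inequality G has no triangles w.h.p.

E[X] ≈ 0.002; in regime p = Θ(1/n^{3/2}) E[X] tends to 0 (below the triangle threshold p ~ 1/n).


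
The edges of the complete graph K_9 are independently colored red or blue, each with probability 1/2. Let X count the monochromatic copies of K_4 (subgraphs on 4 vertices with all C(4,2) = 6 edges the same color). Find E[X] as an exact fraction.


Let X = Σ_S X_S over the C(9, 4) = 126 subsets S of size 4, where X_S = 1 if the K_4 on S is monochromatic.
For a fixed S, the K_4 on S has C(4, 2) = 6 edges. P[all 6 edges red] = (1/2)^6, and likewise for blue, so P[monochromatic] = 2·(1/2)^6 = 2^{1 − 6} = 1/32.
Summing: E[X] = C(9, 4) · 2^{1 − 6} = 126 · 1/32 = 63/16.
Numerically: E[X] ≈ 3.93750.

E[X] = C(9,4)·2^(1−C(4,2)) = 63/16 ≈ 3.93750.


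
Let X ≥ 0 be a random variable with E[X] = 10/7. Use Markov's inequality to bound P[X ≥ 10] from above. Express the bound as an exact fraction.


μ = E[X] = 10/7, a = 10.
Markov: P[X ≥ 10] ≤ μ/a = (10/7)/10 = 1/7.
Numerically: ≈ 0.14286.
(Since a = 10 > μ = 1.42857, the bound 1/7 is < 1 and informative.)

P[X ≥ 10] ≤ 1/7 ≈ 0.14286.


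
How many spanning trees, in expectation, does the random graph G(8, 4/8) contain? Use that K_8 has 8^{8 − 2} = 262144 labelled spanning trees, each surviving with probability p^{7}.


K_8 has 8^{8 − 2} = 262144 labelled spanning trees.
For each such spanning tree H, let X_H = 1 if all 7 edges of H are present in G. Then P[X_H = 1] = p^{7} = (1/2)^{7} = 1/128.
By linearity of expectation: E[X] = Σ_H E[X_H] = 262144 · p^{7} = 262144 · 1/128 = 2048.
Numerically: E[X] ≈ 2048.

E[X] = 262144 · (1/2)^{7} = 2048 ≈ 2048.


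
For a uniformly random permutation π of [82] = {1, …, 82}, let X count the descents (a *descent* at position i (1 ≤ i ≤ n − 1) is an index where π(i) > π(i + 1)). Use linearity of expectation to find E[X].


Write X = Σ X_I over i = 1, …, 81, with X_I the indicator of one descent.
There are 81 indicators.
For each fixed i, the pair (π(i), π(i+1)) is a uniformly random ordered pair of distinct values from {1, …, 82}; by symmetry P[π(i) > π(i+1)] = 1/2.
By linearity: E[X] = 81 · (1/2) = (82 − 1) · (1/2) = 81/2 ≈ 40.5000.

E[X] = 81/2 = 40.5000.


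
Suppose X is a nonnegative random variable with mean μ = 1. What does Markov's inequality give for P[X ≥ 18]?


μ = E[X] = 1, a = 18.
Markov: P[X ≥ 18] ≤ μ/a = (1)/18 = 1/18.
Numerically: ≈ 0.055556.
(Since a = 18 > μ = 1.000000, the bound 1/18 is < 1 and informative.)

P[X ≥ 18] ≤ 1/18 ≈ 0.055556.


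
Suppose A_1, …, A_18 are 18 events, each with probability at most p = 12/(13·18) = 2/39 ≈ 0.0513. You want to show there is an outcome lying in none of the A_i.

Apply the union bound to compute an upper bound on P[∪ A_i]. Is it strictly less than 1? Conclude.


Union bound: P[∪_{i=1}^{18} A_i] ≤ Σ_i P[A_i] ≤ 18·p = 18·(2/39) = 12/13.
Numerically: 12/13 ≈ 0.9231.
Is 12/13 < 1? YES.
Since P[∪ A_i] ≤ 12/13 < 1, the complement has P[∩ A_i^c] ≥ 1 − 12/13 = 1/13 > 0, so some outcome avoids every A_i.

18·p = 12/13 ≈ 0.9231; existence CERTIFIED by the union bound.


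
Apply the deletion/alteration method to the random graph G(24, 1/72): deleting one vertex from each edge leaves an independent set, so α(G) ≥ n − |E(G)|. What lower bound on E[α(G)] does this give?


E[|E(G)|] = C(24, 2)·p = 276 · (1/72) = 23/6.
E[α(G)] ≥ n − E[|E(G)|] = 24 − 23/6 = 121/6.
Numerically: ≈ 20.167.
(This is only a lower bound; the true E[α(G)] may be larger.)

E[α(G)] ≥ 121/6 ≈ 20.167.


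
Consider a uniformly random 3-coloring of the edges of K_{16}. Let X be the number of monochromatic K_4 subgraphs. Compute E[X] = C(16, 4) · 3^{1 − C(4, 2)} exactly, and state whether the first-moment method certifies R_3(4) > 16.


E[X] = C(16, 4) · 3^{1 − 6} = 1820 · 3^{−5} = 1820/243.
As a reduced fraction: E[X] = 1820/243 ≈ 7.4897.
Is E[X] < 1? NO.
Since E[X] ≥ 1, the first-moment bound is inconclusive at n = 16; it does NOT by itself certify R_3(4) > 16.

E[X] = 1820/243 ≈ 7.4897; E[X] ≥ 1; first-moment method inconclusive here.


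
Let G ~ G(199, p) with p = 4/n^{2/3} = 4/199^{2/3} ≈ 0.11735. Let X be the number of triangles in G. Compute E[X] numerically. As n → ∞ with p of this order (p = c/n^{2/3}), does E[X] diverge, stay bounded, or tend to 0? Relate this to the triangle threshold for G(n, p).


Number of potential triangles: C(199, 3) = 1293699.
Each occurs with probability p³ ≈ (0.11735)³ ≈ 1.6161208e-03.
By linearity: E[X] = C(199, 3)·p³ ≈ 1293699 · 1.6161208e-03 ≈ 2090.77387.
Since α = 2/3 < 1, p = c/n^{2/3} ≫ 1/n is above the triangle threshold p ~ 1/n. Asymptotically E[X] ~ (c³/6)·n^{3(1−α)} = (4³/6)·n^{1} → ∞; triangles are abundant w.h.p.

E[X] ≈ 2090.77387; in regime p = Θ(1/n^{2/3}) E[X] diverges (above the triangle threshold p ~ 1/n).


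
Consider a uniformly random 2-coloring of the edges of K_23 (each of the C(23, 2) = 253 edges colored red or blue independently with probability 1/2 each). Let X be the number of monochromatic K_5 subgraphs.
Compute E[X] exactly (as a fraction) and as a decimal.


Let X = Σ_S X_S over the C(23, 5) = 33649 subsets S of size 5, where X_S = 1 if the K_5 on S is monochromatic.
For a fixed S, the K_5 on S has C(5, 2) = 10 edges. P[all 10 edges red] = (1/2)^10, and likewise for blue, so P[monochromatic] = 2·(1/2)^10 = 2^{1 − 10} = 1/512.
By linearity of expectation: E[X] = C(23, 5) · 2^{1 − 10} = 33649 · 1/512 = 33649/512.
Numerically: E[X] ≈ 65.7207.

E[X] = C(23,5)·2^(1−C(5,2)) = 33649/512 ≈ 65.7207.


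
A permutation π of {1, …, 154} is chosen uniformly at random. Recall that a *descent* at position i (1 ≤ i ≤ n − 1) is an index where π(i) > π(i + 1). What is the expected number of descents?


Write X = Σ X_I over i = 1, …, 153, with X_I the indicator of one descent.
There are 153 indicators.
For each fixed i, the pair (π(i), π(i+1)) is a uniformly random ordered pair of distinct values from {1, …, 154}; by symmetry P[π(i) > π(i+1)] = 1/2.
By linearity: E[X] = 153 · (1/2) = (154 − 1) · (1/2) = 153/2 ≈ 76.500000.

E[X] = 153/2 = 76.500000.


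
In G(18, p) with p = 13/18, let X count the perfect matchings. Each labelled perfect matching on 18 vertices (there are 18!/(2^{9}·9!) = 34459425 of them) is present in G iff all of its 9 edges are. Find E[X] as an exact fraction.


K_18 has 18!/(2^{9}·9!) = 34459425 labelled perfect matchings.
For each such perfect matching H, let X_H = 1 if all 9 edges of H are present in G. Then P[X_H = 1] = p^{9} = (13/18)^{9} = 10604499373/198359290368.
By linearity: E[X] = Σ_H E[X_H] = 34459425 · p^{9} = 34459425 · 10604499373/198359290368 = 4511419145758525/2448880128.
Numerically: E[X] ≈ 1.842e+06.

E[X] = 34459425 · (13/18)^{9} = 4511419145758525/2448880128 ≈ 1.842e+06.


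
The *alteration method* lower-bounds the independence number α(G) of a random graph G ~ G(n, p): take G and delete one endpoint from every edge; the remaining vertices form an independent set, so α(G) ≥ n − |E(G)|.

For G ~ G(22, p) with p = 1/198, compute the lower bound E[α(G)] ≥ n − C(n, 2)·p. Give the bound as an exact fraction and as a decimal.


E[|E(G)|] = C(22, 2)·p = 231 · (1/198) = 7/6.
E[α(G)] ≥ n − E[|E(G)|] = 22 − 7/6 = 125/6.
Numerically: ≈ 20.833.
(This is only a lower bound; the true E[α(G)] may be larger.)

E[α(G)] ≥ 125/6 ≈ 20.833.


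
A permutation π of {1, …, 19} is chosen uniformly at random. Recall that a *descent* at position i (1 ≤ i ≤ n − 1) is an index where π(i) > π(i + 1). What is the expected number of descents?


Write X = Σ X_I over i = 1, …, 18, with X_I the indicator of one descent.
There are 18 indicators.
For each fixed i, the pair (π(i), π(i+1)) is a uniformly random ordered pair of distinct values from {1, …, 19}; by symmetry P[π(i) > π(i+1)] = 1/2.
By linearity: E[X] = 18 · (1/2) = (19 − 1) · (1/2) = 9 ≈ 9.0000.

E[X] = 9 = 9.0000.


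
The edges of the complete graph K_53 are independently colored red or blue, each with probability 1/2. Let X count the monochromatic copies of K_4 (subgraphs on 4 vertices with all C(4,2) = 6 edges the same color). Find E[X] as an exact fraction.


Let X = Σ_S X_S over the C(53, 4) = 292825 subsets S of size 4, where X_S = 1 if the K_4 on S is monochromatic.
For a fixed S, the K_4 on S has C(4, 2) = 6 edges. P[all 6 edges red] = (1/2)^6, and likewise for blue, so P[monochromatic] = 2·(1/2)^6 = 2^{1 − 6} = 1/32.
By linearity: E[X] = C(53, 4) · 2^{1 − 6} = 292825 · 1/32 = 292825/32.
Numerically: E[X] ≈ 9150.781250.

E[X] = C(53,4)·2^(1−C(4,2)) = 292825/32 ≈ 9150.781250.


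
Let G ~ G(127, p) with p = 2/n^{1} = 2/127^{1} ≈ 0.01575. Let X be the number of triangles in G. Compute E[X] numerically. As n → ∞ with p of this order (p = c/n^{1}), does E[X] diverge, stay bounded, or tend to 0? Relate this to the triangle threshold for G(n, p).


Number of potential triangles: C(127, 3) = 333375.
Each occurs with probability p³ ≈ (0.01575)³ ≈ 3.905520e-06.
By linearity: E[X] = C(127, 3)·p³ ≈ 333375 · 3.905520e-06 ≈ 1.3020.
Here α = 1, so p = 2/n is exactly at the triangle threshold p ~ 1/n. Asymptotically E[X] → c³/6 = 2³/6 = 4/3 ≈ 1.3333, a bounded constant. In this regime the triangle count is asymptotically Poisson(c³/6).

E[X] ≈ 1.3020; in regime p = Θ(1/n^{1}) E[X] stays bounded (at the triangle threshold p ~ 1/n).


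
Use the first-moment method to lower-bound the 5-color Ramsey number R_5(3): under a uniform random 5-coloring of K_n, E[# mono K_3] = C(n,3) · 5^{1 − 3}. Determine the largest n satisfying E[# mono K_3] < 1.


We need C(n, 3) · 5^{1 − 3} < 1, i.e. C(n, 3) < 5^{3 − 1} = 25.
Check values of n near the boundary:
  n = 4: C(4, 3) = 4; 4 < 25? YES
  n = 5: C(5, 3) = 10; 10 < 25? YES
  n = 6: C(6, 3) = 20; 20 < 25? YES
  n = 7: C(7, 3) = 35; 35 < 25? NO
The largest n with C(n, 3) < 25 is n = 6 (where E[X] = 4/5 ≈ 0.80000). Hence R_5(3) > 6, i.e. R_5(3) ≥ 7.

Largest n = 6; hence R_5(3) > 6.


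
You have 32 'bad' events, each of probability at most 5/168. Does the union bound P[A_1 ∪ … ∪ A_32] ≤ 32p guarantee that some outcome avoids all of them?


Union bound: P[∪_{i=1}^{32} A_i] ≤ Σ_i P[A_i] ≤ 32·p = 32·(5/168) = 20/21.
Numerically: 20/21 ≈ 0.952.
Is 20/21 < 1? YES.
Since P[∪ A_i] ≤ 20/21 < 1, the complement has P[∩ A_i^c] ≥ 1 − 20/21 = 1/21 > 0, so some outcome avoids every A_i.

32·p = 20/21 ≈ 0.952; existence CERTIFIED by the union bound.


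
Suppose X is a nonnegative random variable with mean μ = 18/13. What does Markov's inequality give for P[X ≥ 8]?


μ = E[X] = 18/13, a = 8.
Markov: P[X ≥ 8] ≤ μ/a = (18/13)/8 = 9/52.
Numerically: ≈ 0.17308.
(Since a = 8 > μ = 1.38462, the bound 9/52 is < 1 and informative.)

P[X ≥ 8] ≤ 9/52 ≈ 0.17308.


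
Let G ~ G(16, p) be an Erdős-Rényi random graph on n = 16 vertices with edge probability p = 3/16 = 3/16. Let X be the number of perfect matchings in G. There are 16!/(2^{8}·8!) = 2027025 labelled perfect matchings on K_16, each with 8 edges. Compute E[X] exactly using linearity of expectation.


K_16 has 16!/(2^{8}·8!) = 2027025 labelled perfect matchings.
For each such perfect matching H, let X_H = 1 if all 8 edges of H are present in G. Then P[X_H = 1] = p^{8} = (3/16)^{8} = 6561/4294967296.
Summing the indicators: E[X] = Σ_H E[X_H] = 2027025 · p^{8} = 2027025 · 6561/4294967296 = 13299311025/4294967296.
Numerically: E[X] ≈ 3.096.

E[X] = 2027025 · (3/16)^{8} = 13299311025/4294967296 ≈ 3.096.


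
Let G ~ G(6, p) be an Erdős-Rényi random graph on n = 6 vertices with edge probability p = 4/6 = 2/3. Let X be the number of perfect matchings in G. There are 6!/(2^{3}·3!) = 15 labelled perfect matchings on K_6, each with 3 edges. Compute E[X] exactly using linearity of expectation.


K_6 has 6!/(2^{3}·3!) = 15 labelled perfect matchings.
For each such perfect matching H, let X_H = 1 if all 3 edges of H are present in G. Then P[X_H = 1] = p^{3} = (2/3)^{3} = 8/27.
Summing the indicators: E[X] = Σ_H E[X_H] = 15 · p^{3} = 15 · 8/27 = 40/9.
Numerically: E[X] ≈ 4.44.

E[X] = 15 · (2/3)^{3} = 40/9 ≈ 4.44.


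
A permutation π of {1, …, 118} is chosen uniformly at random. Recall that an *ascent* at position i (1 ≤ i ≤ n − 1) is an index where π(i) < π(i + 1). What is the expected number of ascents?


Write X = Σ X_I over i = 1, …, 117, with X_I the indicator of one ascent.
There are 117 indicators.
For each fixed i, the pair (π(i), π(i+1)) is a uniformly random ordered pair of distinct values from {1, …, 118}; by symmetry P[π(i) < π(i+1)] = 1/2.
By linearity: E[X] = 117 · (1/2) = (118 − 1) · (1/2) = 117/2 ≈ 58.5000.

E[X] = 117/2 = 58.5000.


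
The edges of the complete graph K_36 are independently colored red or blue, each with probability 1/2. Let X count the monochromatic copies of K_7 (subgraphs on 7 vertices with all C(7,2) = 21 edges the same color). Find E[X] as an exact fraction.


Let X = Σ_S X_S over the C(36, 7) = 8347680 subsets S of size 7, where X_S = 1 if the K_7 on S is monochromatic.
For a fixed S, the K_7 on S has C(7, 2) = 21 edges. P[all 21 edges red] = (1/2)^21, and likewise for blue, so P[monochromatic] = 2·(1/2)^21 = 2^{1 − 21} = 1/1048576.
By linearity: E[X] = C(36, 7) · 2^{1 − 21} = 8347680 · 1/1048576 = 260865/32768.
Numerically: E[X] ≈ 7.961.

E[X] = C(36,7)·2^(1−C(7,2)) = 260865/32768 ≈ 7.961.


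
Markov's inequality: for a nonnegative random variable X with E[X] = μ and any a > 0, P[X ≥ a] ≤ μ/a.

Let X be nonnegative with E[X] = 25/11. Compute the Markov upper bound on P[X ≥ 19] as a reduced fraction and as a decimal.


μ = E[X] = 25/11, a = 19.
Markov: P[X ≥ 19] ≤ μ/a = (25/11)/19 = 25/209.
Numerically: ≈ 0.119617.
(Since a = 19 > μ = 2.272727, the bound 25/209 is < 1 and informative.)

P[X ≥ 19] ≤ 25/209 ≈ 0.119617.


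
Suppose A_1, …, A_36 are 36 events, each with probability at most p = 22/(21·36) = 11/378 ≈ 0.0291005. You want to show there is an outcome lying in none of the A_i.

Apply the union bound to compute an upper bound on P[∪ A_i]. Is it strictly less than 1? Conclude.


Union bound: P[∪_{i=1}^{36} A_i] ≤ Σ_i P[A_i] ≤ 36·p = 36·(11/378) = 22/21.
Numerically: 22/21 ≈ 1.0476190.
Is 22/21 < 1? NO.
Since the bound 22/21 is ≥ 1, the union bound is uninformative here; it does NOT by itself certify existence.

36·p = 22/21 ≈ 1.0476190; existence NOT certified by the union bound.


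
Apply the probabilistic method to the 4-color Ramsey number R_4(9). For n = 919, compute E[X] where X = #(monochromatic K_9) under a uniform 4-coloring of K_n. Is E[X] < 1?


E[X] = C(919, 9) · 4^{1 − 36} = 1238828681639563077558 · 4^{−35} = 1238828681639563077558/1180591620717411303424.
As a reduced fraction: E[X] = 619414340819781538779/590295810358705651712 ≈ 1.0493287.
Is E[X] < 1? NO.
Since E[X] ≥ 1, the first-moment bound is inconclusive at n = 919; it does NOT by itself certify R_4(9) > 919.

E[X] = 619414340819781538779/590295810358705651712 ≈ 1.0493287; E[X] ≥ 1; first-moment method inconclusive here.


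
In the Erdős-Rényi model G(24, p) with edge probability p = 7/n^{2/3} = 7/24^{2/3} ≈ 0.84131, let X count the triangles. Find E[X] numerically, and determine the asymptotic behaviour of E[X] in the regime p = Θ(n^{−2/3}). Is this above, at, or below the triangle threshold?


Number of potential triangles: C(24, 3) = 2024.
Each occurs with probability p³ ≈ (0.84131)³ ≈ 5.9548611e-01.
By linearity: E[X] = C(24, 3)·p³ ≈ 2024 · 5.9548611e-01 ≈ 1205.26389.
Since α = 2/3 < 1, p = c/n^{2/3} ≫ 1/n is above the triangle threshold p ~ 1/n. Asymptotically E[X] ~ (c³/6)·n^{3(1−α)} = (7³/6)·n^{1} → ∞; triangles are abundant w.h.p.

E[X] ≈ 1205.26389; in regime p = Θ(1/n^{2/3}) E[X] diverges (above the triangle threshold p ~ 1/n).


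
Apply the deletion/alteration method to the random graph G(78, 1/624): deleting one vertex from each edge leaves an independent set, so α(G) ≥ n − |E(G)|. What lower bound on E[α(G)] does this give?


E[|E(G)|] = C(78, 2)·p = 3003 · (1/624) = 77/16.
E[α(G)] ≥ n − E[|E(G)|] = 78 − 77/16 = 1171/16.
Numerically: ≈ 73.1875.
(This is only a lower bound; the true E[α(G)] may be larger.)

E[α(G)] ≥ 1171/16 ≈ 73.1875.


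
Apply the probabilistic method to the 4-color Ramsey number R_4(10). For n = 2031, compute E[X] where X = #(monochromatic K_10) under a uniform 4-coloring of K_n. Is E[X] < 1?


E[X] = C(2031, 10) · 4^{1 − 45} = 321883478221675085423322615 · 4^{−44} = 321883478221675085423322615/309485009821345068724781056.
As a reduced fraction: E[X] = 321883478221675085423322615/309485009821345068724781056 ≈ 1.0400616.
Is E[X] < 1? NO.
Since E[X] ≥ 1, the first-moment bound is inconclusive at n = 2031; it does NOT by itself certify R_4(10) > 2031.

E[X] = 321883478221675085423322615/309485009821345068724781056 ≈ 1.0400616; E[X] ≥ 1; first-moment method inconclusive here.


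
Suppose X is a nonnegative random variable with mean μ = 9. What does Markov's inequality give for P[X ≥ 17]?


μ = E[X] = 9, a = 17.
Markov: P[X ≥ 17] ≤ μ/a = (9)/17 = 9/17.
Numerically: ≈ 0.529412.
(Since a = 17 > μ = 9.000000, the bound 9/17 is < 1 and informative.)

P[X ≥ 17] ≤ 9/17 ≈ 0.529412.


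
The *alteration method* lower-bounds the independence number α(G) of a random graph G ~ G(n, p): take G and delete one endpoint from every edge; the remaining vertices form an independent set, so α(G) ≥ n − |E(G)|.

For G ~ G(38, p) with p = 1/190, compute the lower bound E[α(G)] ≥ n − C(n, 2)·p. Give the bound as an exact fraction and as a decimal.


E[|E(G)|] = C(38, 2)·p = 703 · (1/190) = 37/10.
E[α(G)] ≥ n − E[|E(G)|] = 38 − 37/10 = 343/10.
Numerically: ≈ 34.300.
(This is only a lower bound; the true E[α(G)] may be larger.)

E[α(G)] ≥ 343/10 ≈ 34.300.


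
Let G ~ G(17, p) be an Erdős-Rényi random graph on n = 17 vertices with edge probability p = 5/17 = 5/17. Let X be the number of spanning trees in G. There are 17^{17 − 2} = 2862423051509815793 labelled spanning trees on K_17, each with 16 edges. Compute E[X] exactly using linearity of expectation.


K_17 has 17^{17 − 2} = 2862423051509815793 labelled spanning trees.
For each such spanning tree H, let X_H = 1 if all 16 edges of H are present in G. Then P[X_H = 1] = p^{16} = (5/17)^{16} = 152587890625/48661191875666868481.
By linearity of expectation: E[X] = Σ_H E[X_H] = 2862423051509815793 · p^{16} = 2862423051509815793 · 152587890625/48661191875666868481 = 152587890625/17.
Numerically: E[X] ≈ 8.976e+09.

E[X] = 2862423051509815793 · (5/17)^{16} = 152587890625/17 ≈ 8.976e+09.


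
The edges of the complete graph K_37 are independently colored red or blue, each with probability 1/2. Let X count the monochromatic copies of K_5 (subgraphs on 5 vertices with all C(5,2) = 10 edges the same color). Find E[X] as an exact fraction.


Let X = Σ_S X_S over the C(37, 5) = 435897 subsets S of size 5, where X_S = 1 if the K_5 on S is monochromatic.
For a fixed S, the K_5 on S has C(5, 2) = 10 edges. P[all 10 edges red] = (1/2)^10, and likewise for blue, so P[monochromatic] = 2·(1/2)^10 = 2^{1 − 10} = 1/512.
Summing: E[X] = C(37, 5) · 2^{1 − 10} = 435897 · 1/512 = 435897/512.
Numerically: E[X] ≈ 851.36133.

E[X] = C(37,5)·2^(1−C(5,2)) = 435897/512 ≈ 851.36133.


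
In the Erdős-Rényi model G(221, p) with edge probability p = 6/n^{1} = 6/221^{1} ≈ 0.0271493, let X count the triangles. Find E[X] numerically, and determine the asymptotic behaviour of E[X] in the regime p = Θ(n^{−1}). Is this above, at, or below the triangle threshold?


Number of potential triangles: C(221, 3) = 1774630.
Each occurs with probability p³ ≈ (0.0271493)³ ≈ 2.00113750e-05.
By linearity: E[X] = C(221, 3)·p³ ≈ 1774630 · 2.00113750e-05 ≈ 35.512786.
Here α = 1, so p = 6/n is exactly at the triangle threshold p ~ 1/n. Asymptotically E[X] → c³/6 = 6³/6 = 36 ≈ 36.000000, a bounded constant. In this regime the triangle count is asymptotically Poisson(c³/6).

E[X] ≈ 35.512786; in regime p = Θ(1/n^{1}) E[X] stays bounded (at the triangle threshold p ~ 1/n).


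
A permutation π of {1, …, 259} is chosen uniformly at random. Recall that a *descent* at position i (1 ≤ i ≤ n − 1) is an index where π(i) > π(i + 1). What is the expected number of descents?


Write X = Σ X_I over i = 1, …, 258, with X_I the indicator of one descent.
There are 258 indicators.
For each fixed i, the pair (π(i), π(i+1)) is a uniformly random ordered pair of distinct values from {1, …, 259}; by symmetry P[π(i) > π(i+1)] = 1/2.
By linearity: E[X] = 258 · (1/2) = (259 − 1) · (1/2) = 129 ≈ 129.0000.

E[X] = 129 = 129.0000.


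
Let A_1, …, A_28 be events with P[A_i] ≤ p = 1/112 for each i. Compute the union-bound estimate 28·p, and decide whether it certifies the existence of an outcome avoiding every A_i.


Union bound: P[∪_{i=1}^{28} A_i] ≤ Σ_i P[A_i] ≤ 28·p = 28·(1/112) = 1/4.
Numerically: 1/4 ≈ 0.250.
Is 1/4 < 1? YES.
Since P[∪ A_i] ≤ 1/4 < 1, the complement has P[∩ A_i^c] ≥ 1 − 1/4 = 3/4 > 0, so some outcome avoids every A_i.

28·p = 1/4 ≈ 0.250; existence CERTIFIED by the union bound.


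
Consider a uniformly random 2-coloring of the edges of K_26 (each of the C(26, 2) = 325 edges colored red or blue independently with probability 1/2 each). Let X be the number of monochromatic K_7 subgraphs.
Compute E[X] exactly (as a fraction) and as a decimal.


Let X = Σ_S X_S over the C(26, 7) = 657800 subsets S of size 7, where X_S = 1 if the K_7 on S is monochromatic.
For a fixed S, the K_7 on S has C(7, 2) = 21 edges. P[all 21 edges red] = (1/2)^21, and likewise for blue, so P[monochromatic] = 2·(1/2)^21 = 2^{1 − 21} = 1/1048576.
Summing: E[X] = C(26, 7) · 2^{1 − 21} = 657800 · 1/1048576 = 82225/131072.
Numerically: E[X] ≈ 0.627327.

E[X] = C(26,7)·2^(1−C(7,2)) = 82225/131072 ≈ 0.627327.


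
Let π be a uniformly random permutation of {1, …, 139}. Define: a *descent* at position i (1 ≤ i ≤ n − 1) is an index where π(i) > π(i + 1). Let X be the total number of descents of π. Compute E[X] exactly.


Write X = Σ X_I over i = 1, …, 138, with X_I the indicator of one descent.
There are 138 indicators.
For each fixed i, the pair (π(i), π(i+1)) is a uniformly random ordered pair of distinct values from {1, …, 139}; by symmetry P[π(i) > π(i+1)] = 1/2.
By linearity: E[X] = 138 · (1/2) = (139 − 1) · (1/2) = 69 ≈ 69.00000.

E[X] = 69 = 69.00000.


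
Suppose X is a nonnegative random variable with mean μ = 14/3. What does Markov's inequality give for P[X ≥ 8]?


μ = E[X] = 14/3, a = 8.
Markov: P[X ≥ 8] ≤ μ/a = (14/3)/8 = 7/12.
Numerically: ≈ 0.5833.
(Since a = 8 > μ = 4.6667, the bound 7/12 is < 1 and informative.)

P[X ≥ 8] ≤ 7/12 ≈ 0.5833.
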